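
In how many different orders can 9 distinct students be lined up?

The number of ways to arrange 9 distinct objects is 9!.

Final answer: 9! = 362880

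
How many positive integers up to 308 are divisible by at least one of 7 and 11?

Multiples of 7: 44. Multiples of 11: 28. Of both (lcm=77): 4.
By inclusion-exclusion: 44 + 28 - 4.

Final answer: 68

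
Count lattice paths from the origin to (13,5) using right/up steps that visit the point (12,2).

Paths (0,0)->(12,2): C(14,2) = 91.
Paths (12,2)->(13,5): C(4,3) = 4.
By multiplication principle: 91 x 4.

Final answer: 364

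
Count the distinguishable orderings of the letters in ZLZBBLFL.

Letters (B:2, F:1, L:3, Z:2). Total letters: 8.
Permutations = 8!/(3! x 2! x 2!).

Final answer: 1680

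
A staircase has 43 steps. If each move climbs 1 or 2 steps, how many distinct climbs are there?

Let f(n) be the number of climbs. Removing the last move (1 or 2 steps) gives f(n) = f(n-1) + f(n-2); base cases f(1)=1, f(2)=2.
Computing successive values: f(1)=1, f(2)=2, f(3)=3, f(4)=5, f(5)=8, f(6)=13, f(7)=21, f(8)=34, f(9)=55, f(10)=89, f(11)=144, f(12)=233, f(13)=377, f(14)=610, f(15)=987, f(16)=1597, f(17)=2584, f(18)=4181, f(19)=6765, f(20)=10946, f(21)=17711, f(22)=28657, f(23)=46368, f(24)=75025, f(25)=121393, f(26)=196418, f(27)=317811, f(28)=514229, f(29)=832040, f(30)=1346269, f(31)=2178309, f(32)=3524578, f(33)=5702887, f(34)=9227465, f(35)=14930352, f(36)=24157817, f(37)=39088169, f(38)=63245986, f(39)=102334155, f(40)=165580141, f(41)=267914296, f(42)=433494437, f(43)=701408733.

Final answer: 701408733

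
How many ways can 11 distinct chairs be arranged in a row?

The number of ways to arrange 11 distinct objects is 11!.

Final answer: 11! = 39916800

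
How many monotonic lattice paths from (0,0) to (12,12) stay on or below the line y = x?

Total monotonic paths to (12,12): C(24,12) = 2704156.
By the reflection principle, paths that go above the diagonal number C(24,13) = 2496144.
Valid Dyck paths: 2704156 - 2496144.
(Equivalently, C_{12} = C(24,12)/13 = 2704156/13.)

Final answer: C_{12} = 208012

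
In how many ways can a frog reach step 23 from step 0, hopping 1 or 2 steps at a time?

Condition on the final move: it is a 1-step (f(n-1) ways to get there) or a 2-step (f(n-2) ways), so f(n) = f(n-1) + f(n-2), with f(1)=1, f(2)=2.
Building up term by term: f(1)=1, f(2)=2, f(3)=3, f(4)=5, f(5)=8, f(6)=13, f(7)=21, f(8)=34, f(9)=55, f(10)=89, f(11)=144, f(12)=233, f(13)=377, f(14)=610, f(15)=987, f(16)=1597, f(17)=2584, f(18)=4181, f(19)=6765, f(20)=10946, f(21)=17711, f(22)=28657, f(23)=46368.

Final answer: 46368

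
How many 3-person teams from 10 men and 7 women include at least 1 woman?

Sum over valid woman counts:
C(7,1)C(10,2) = 315
C(7,2)C(10,1) = 210
C(7,3)C(10,0) = 35
Total: 315 + 210 + 35.

Final answer: 560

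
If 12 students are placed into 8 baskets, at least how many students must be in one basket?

By the pigeonhole principle: ceiling(12/8).

Final answer: 2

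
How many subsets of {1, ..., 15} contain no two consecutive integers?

Let a(n) count such subsets of {1, ..., n}. Either n is excluded (a(n-1) ways) or n is included, forcing n-1 out (a(n-2) ways), so a(n) = a(n-1) + a(n-2) with a(1)=2, a(2)=3.
Computing successive values: a(1)=2, a(2)=3, a(3)=5, a(4)=8, a(5)=13, a(6)=21, a(7)=34, a(8)=55, a(9)=89, a(10)=144, a(11)=233, a(12)=377, a(13)=610, a(14)=987, a(15)=1597.

Final answer: 1597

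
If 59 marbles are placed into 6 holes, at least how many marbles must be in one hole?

By the pigeonhole principle: ceiling(59/6).

Final answer: 10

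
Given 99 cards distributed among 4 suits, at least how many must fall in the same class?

By pigeonhole with 99 objects and 4 categories: ceiling(99/4).

Final answer: 25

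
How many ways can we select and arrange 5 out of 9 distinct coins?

P(9,5) = 9!/(9-5)! = 9!/4!.

Final answer: P(9,5) = 15120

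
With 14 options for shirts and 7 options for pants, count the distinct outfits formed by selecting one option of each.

By the multiplication principle: 14 x 7.

Final answer: 98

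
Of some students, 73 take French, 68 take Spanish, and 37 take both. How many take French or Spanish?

|A union B| = |A| + |B| - |A intersect B| = 73 + 68 - 37.

Final answer: 104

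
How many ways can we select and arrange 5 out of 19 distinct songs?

P(19,5) = 19!/(19-5)! = 19!/14!.

Final answer: P(19,5) = 1395360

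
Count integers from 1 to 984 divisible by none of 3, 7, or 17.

|div by 3|=328, |div by 7|=140, |div by 17|=57.
|div by 3&7|=46, |div by 3&17|=19, |div by 7&17|=8, |div by all|=2.
By inclusion-exclusion, divisible by at least one: 328+140+57-46-19-8+2 = 454.
Not divisible by any: 984 - 454.

Final answer: 530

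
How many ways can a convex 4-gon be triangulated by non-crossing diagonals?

This is counted by the nth Catalan number C_n. Here n = 4 - 2 = 2.
C_n = C(2n,n)/(n+1), so C_{2} = C(4,2)/3 = 6/3.

Final answer: C_{2} = 2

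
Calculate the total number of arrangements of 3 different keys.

The number of ways to arrange 3 distinct objects is 3!.

Final answer: 3! = 6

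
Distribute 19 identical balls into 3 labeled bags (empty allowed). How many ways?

Stars and bars: C(n+k-1, k-1) = C(21,2).

Final answer: C(21,2) = 210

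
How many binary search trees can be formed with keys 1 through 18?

This is a standard Catalan-number count: the answer is C_n. Here n = 18.
C_n = C(2n,n) - C(2n,n+1), so C_{18} = C(36,18) - C(36,19) = 9075135300 - 8597496600.

Final answer: C_{18} = 477638700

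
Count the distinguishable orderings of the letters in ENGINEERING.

Letters (E:3, G:2, I:2, N:3, R:1). Total letters: 11.
Permutations = 11!/(3! x 3! x 2! x 2!).

Final answer: 277200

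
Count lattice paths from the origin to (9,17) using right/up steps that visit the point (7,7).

Paths (0,0)->(7,7): C(14,7) = 3432.
Paths (7,7)->(9,17): C(12,10) = 66.
By multiplication principle: 3432 x 66.

Final answer: 226512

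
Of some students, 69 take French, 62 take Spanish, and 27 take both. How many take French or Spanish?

|A union B| = |A| + |B| - |A intersect B| = 69 + 62 - 27.

Final answer: 104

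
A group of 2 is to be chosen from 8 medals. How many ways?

C(8,2) = 8!/(2! x (8-2)!).

Final answer: C(8,2) = 28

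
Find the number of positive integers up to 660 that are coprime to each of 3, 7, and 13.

|div by 3|=220, |div by 7|=94, |div by 13|=50.
|div by 3&7|=31, |div by 3&13|=16, |div by 7&13|=7, |div by all|=2.
By inclusion-exclusion, divisible by at least one: 220+94+50-31-16-7+2 = 312.
Not divisible by any: 660 - 312.

Final answer: 348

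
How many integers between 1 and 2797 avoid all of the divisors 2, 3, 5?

|div by 2|=1398, |div by 3|=932, |div by 5|=559.
|div by 2&3|=466, |div by 2&5|=279, |div by 3&5|=186, |div by all|=93.
By inclusion-exclusion, divisible by at least one: 1398+932+559-466-279-186+93 = 2051.
Not divisible by any: 2797 - 2051.

Final answer: 746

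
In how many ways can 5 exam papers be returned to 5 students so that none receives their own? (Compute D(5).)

D(n) = (n-1)(D(n-1) + D(n-2)), D(0)=1, D(1)=0.
D(2) = 1 x (0 + 1) = 1
D(3) = 2 x (1 + 0) = 2
D(4) = 3 x (2 + 1) = 9
D(5) = 4 x (D(4) + D(3)) = 4 x (9 + 2)

Final answer: D(5) = 44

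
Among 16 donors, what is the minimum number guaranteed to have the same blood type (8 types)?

There are 8 possible values for blood type (8 types). With 16 donors and 8 categories, by pigeonhole: ceiling(16/8).

Final answer: 2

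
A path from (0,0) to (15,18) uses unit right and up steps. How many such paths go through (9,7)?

Paths (0,0)->(9,7): C(16,7) = 11440.
Paths (9,7)->(15,18): C(17,11) = 12376.
By multiplication principle: 11440 x 12376.

Final answer: 141581440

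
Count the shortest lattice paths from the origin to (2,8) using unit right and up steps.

Each path has 2 right steps and 8 up steps in some order (10 steps total).
Choose which 8 of the 10 steps are up: C(10,8).

Final answer: C(10,8) = 45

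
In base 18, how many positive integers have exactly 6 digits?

Leading digit: 17 options (nonzero). Other 5 digit(s): 18 options each.
Total: 17 x 18^5.

Final answer: 32122656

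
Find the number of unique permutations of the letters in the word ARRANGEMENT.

Letters (A:2, E:2, G:1, M:1, N:2, R:2, T:1). Total letters: 11.
Permutations = 11!/(2! x 2! x 2! x 2!).

Final answer: 2494800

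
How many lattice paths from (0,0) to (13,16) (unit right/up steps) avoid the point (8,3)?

Total paths to (13,16): C(29,16) = 67863915.
Paths through (8,3): C(11,3) x C(18,13) = 1413720.
Avoiding (8,3): 67863915 - 1413720.

Final answer: 66450195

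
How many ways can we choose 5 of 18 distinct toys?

C(18,5) = 18!/(5! x (18-5)!).

Final answer: C(18,5) = 8568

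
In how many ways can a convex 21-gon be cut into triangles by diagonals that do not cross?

This is counted by the nth Catalan number C_n. Here n = 21 - 2 = 19.
C_n = C(2n,n)/(n+1), so C_{19} = C(38,19)/20 = 35345263800/20.

Final answer: C_{19} = 1767263190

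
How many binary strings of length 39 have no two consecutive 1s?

A valid string ends in 0 (append to any length-(n-1) valid string) or in 01 (append to any length-(n-2) valid string), so a(n) = a(n-1) + a(n-2) with a(1)=2, a(2)=3.
Building up term by term: a(1)=2, a(2)=3, a(3)=5, a(4)=8, a(5)=13, a(6)=21, a(7)=34, a(8)=55, a(9)=89, a(10)=144, a(11)=233, a(12)=377, a(13)=610, a(14)=987, a(15)=1597, a(16)=2584, a(17)=4181, a(18)=6765, a(19)=10946, a(20)=17711, a(21)=28657, a(22)=46368, a(23)=75025, a(24)=121393, a(25)=196418, a(26)=317811, a(27)=514229, a(28)=832040, a(29)=1346269, a(30)=2178309, a(31)=3524578, a(32)=5702887, a(33)=9227465, a(34)=14930352, a(35)=24157817, a(36)=39088169, a(37)=63245986, a(38)=102334155, a(39)=165580141.

Final answer: 165580141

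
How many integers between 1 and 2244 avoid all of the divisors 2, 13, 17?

|div by 2|=1122, |div by 13|=172, |div by 17|=132.
|div by 2&13|=86, |div by 2&17|=66, |div by 13&17|=10, |div by all|=5.
By inclusion-exclusion, divisible by at least one: 1122+172+132-86-66-10+5 = 1269.
Not divisible by any: 2244 - 1269.

Final answer: 975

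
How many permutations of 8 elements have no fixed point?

Use the recurrence D(n) = (n-1)(D(n-1) + D(n-2)) with D(0)=1, D(1)=0.
Building up: D(2)=1, D(3)=2, D(4)=9, D(5)=44, D(6)=265, D(7)=1854.
D(8) = 7 x (D(7) + D(6)) = 7 x (1854 + 265).

Final answer: D(8) = 14833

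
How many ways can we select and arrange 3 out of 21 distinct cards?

P(21,3) = 21!/(21-3)! = 21!/18!.

Final answer: P(21,3) = 7980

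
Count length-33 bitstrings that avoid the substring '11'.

Let a(n) count valid strings. If the last bit is 0 the prefix is any valid string of length n-1; if it is 1 the string must end in 01 with a valid prefix of length n-2. So a(n) = a(n-1) + a(n-2), a(1)=2, a(2)=3.
Computing successive values: a(1)=2, a(2)=3, a(3)=5, a(4)=8, a(5)=13, a(6)=21, a(7)=34, a(8)=55, a(9)=89, a(10)=144, a(11)=233, a(12)=377, a(13)=610, a(14)=987, a(15)=1597, a(16)=2584, a(17)=4181, a(18)=6765, a(19)=10946, a(20)=17711, a(21)=28657, a(22)=46368, a(23)=75025, a(24)=121393, a(25)=196418, a(26)=317811, a(27)=514229, a(28)=832040, a(29)=1346269, a(30)=2178309, a(31)=3524578, a(32)=5702887, a(33)=9227465.

Final answer: 9227465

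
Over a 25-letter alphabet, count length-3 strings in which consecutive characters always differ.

Let g(n) count such strings. g(1) = 25, and each valid string of length n-1 extends in 24 ways (any symbol but the last), so g(n) = 24 g(n-1).
Total: g(3) = 25 x 24^2.

Final answer: 25 x 24^{2} = 14400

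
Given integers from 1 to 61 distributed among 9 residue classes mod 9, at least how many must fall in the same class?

By pigeonhole with 61 objects and 9 categories: ceiling(61/9).

Final answer: 7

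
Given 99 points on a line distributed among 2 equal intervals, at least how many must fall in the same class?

By pigeonhole with 99 objects and 2 categories: ceiling(99/2).

Final answer: 50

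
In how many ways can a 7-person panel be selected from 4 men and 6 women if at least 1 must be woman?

Sum over valid woman counts:
C(6,3)C(4,4) = 20
C(6,4)C(4,3) = 60
C(6,5)C(4,2) = 36
C(6,6)C(4,1) = 4
Total: 20 + 60 + 36 + 4.

Final answer: 120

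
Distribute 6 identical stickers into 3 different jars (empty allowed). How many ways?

Stars and bars: C(n+k-1, k-1) = C(8,2).

Final answer: C(8,2) = 28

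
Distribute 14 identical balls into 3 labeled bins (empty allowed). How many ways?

Stars and bars: C(n+k-1, k-1) = C(16,2).

Final answer: C(16,2) = 120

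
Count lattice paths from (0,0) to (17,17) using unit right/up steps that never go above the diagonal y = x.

Total monotonic paths to (17,17): C(34,17) = 2333606220.
A path is bad iff it touches y = x + 1; reflecting its initial segment maps bad paths bijectively onto all paths to (16,18), of which there are C(34,18) = 2203961430.
Valid Dyck paths: 2333606220 - 2203961430.
(Check: C(34,17) - C(34,18) = C(34,17)/18, the Catalan number C_{17}.)

Final answer: C_{17} = 129644790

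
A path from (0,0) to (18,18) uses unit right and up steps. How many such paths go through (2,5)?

Paths (0,0)->(2,5): C(7,5) = 21.
Paths (2,5)->(18,18): C(29,13) = 67863915.
By multiplication principle: 21 x 67863915.

Final answer: 1425142215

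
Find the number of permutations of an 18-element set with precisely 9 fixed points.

Choose which 9 elements are fixed: C(18,9) = 48620.
Derange the remaining 9 using D(j) = (j-1)(D(j-1) + D(j-2)), D(0)=1, D(1)=0: D(2)=1, D(3)=2, D(4)=9, D(5)=44, D(6)=265, D(7)=1854, D(8)=14833, D(9)=133496.
Total: 48620 x 133496.

Final answer: C(18,9) D(9) = 6490575520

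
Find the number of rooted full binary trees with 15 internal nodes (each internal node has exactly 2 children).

This is counted by the nth Catalan number C_n. Here n = 15.
C_n = (2n)!/(n!(n+1)!), so C_{15} = 30!/(15! x 16!) = C(30,15)/16 = 155117520/16.

Final answer: C_{15} = 9694845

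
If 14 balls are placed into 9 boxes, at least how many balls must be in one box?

By the pigeonhole principle: ceiling(14/9).

Final answer: 2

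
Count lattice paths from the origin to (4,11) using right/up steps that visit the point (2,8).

Paths (0,0)->(2,8): C(10,8) = 45.
Paths (2,8)->(4,11): C(5,3) = 10.
By multiplication principle: 45 x 10.

Final answer: 450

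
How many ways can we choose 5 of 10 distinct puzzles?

C(10,5) = 10!/(5! x 5!).

Final answer: \binom{10}{5} = 252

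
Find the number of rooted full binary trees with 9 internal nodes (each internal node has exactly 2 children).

This is counted by the nth Catalan number C_n. Here n = 9.
C_n = C(2n,n)/(n+1), so C_{9} = C(18,9)/10 = 48620/10.

Final answer: C_{9} = 4862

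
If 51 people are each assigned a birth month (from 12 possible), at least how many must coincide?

There are 12 possible values for birth month. With 51 people and 12 categories, by pigeonhole: ceiling(51/12).

Final answer: 5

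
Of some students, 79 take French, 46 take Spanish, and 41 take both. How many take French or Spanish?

|A union B| = |A| + |B| - |A intersect B| = 79 + 46 - 41.

Final answer: 84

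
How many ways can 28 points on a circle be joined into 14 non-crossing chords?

This is counted by the nth Catalan number C_n. Here n = 28/2 = 14.
C_n = C(2n,n) - C(2n,n+1), so C_{14} = C(28,14) - C(28,15) = 40116600 - 37442160.

Final answer: C_{14} = 2674440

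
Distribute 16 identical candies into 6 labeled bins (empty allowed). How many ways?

Stars and bars: C(n+k-1, k-1) = C(21,5).

Final answer: C(21,5) = 20349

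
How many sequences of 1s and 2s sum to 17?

Condition on the final move: it is a 1-step (f(n-1) ways to get there) or a 2-step (f(n-2) ways), so f(n) = f(n-1) + f(n-2), with f(1)=1, f(2)=2.
Iterating the recurrence: f(1)=1, f(2)=2, f(3)=3, f(4)=5, f(5)=8, f(6)=13, f(7)=21, f(8)=34, f(9)=55, f(10)=89, f(11)=144, f(12)=233, f(13)=377, f(14)=610, f(15)=987, f(16)=1597, f(17)=2584.

Final answer: 2584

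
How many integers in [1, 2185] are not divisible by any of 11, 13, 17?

|div by 11|=198, |div by 13|=168, |div by 17|=128.
|div by 11&13|=15, |div by 11&17|=11, |div by 13&17|=9, |div by all|=0.
By inclusion-exclusion, divisible by at least one: 198+168+128-15-11-9+0 = 459.
Not divisible by any: 2185 - 459.

Final answer: 1726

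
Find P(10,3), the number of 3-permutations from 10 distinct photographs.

P(10,3) = 10!/(10-3)! = 10!/7!.

Final answer: P(10,3) = 720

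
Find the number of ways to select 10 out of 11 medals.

C(11,10) = 11!/(10! x 1!).

Final answer: \binom{11}{10} = 11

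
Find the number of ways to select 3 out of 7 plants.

C(7,3) = 7!/(3! x (7-3)!).

Final answer: C(7,3) = 35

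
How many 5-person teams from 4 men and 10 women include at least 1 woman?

Sum over valid woman counts:
C(10,1)C(4,4) = 10
C(10,2)C(4,3) = 180
C(10,3)C(4,2) = 720
C(10,4)C(4,1) = 840
C(10,5)C(4,0) = 252
Total: 10 + 180 + 720 + 840 + 252.

Final answer: 2002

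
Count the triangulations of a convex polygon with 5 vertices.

This is a standard Catalan-number count: the answer is C_n. Here n = 5 - 2 = 3.
Using C_0 = 1 and C_(k+1) = C_k x 2(2k+1)/(k+2), build up term by term: C_1=1, C_2=2, C_3=5.

Final answer: C_{3} = 5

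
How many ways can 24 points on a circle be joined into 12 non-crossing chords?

This is a standard Catalan-number count: the answer is C_n. Here n = 24/2 = 12.
C_n = (2n)!/(n!(n+1)!), so C_{12} = 24!/(12! x 13!) = C(24,12)/13 = 2704156/13.

Final answer: C_{12} = 208012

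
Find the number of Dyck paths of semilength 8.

Total monotonic paths to (8,8): C(16,8) = 12870.
By the reflection principle, paths that go above the diagonal number C(16,9) = 11440.
Valid Dyck paths: 12870 - 11440.
(Equivalently, C_{8} = C(16,8)/9 = 12870/9.)

Final answer: C_{8} = 1430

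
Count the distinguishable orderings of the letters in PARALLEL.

Letters (A:2, E:1, L:3, P:1, R:1). Total letters: 8.
Permutations = 8!/(3! x 2!).

Final answer: 3360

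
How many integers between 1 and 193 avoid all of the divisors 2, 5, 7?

|div by 2|=96, |div by 5|=38, |div by 7|=27.
|div by 2&5|=19, |div by 2&7|=13, |div by 5&7|=5, |div by all|=2.
By inclusion-exclusion, divisible by at least one: 96+38+27-19-13-5+2 = 126.
Not divisible by any: 193 - 126.

Final answer: 67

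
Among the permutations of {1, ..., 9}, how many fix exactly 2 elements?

Choose which 2 elements are fixed: C(9,2) = 36.
Derange the remaining 7 using D(j) = (j-1)(D(j-1) + D(j-2)), D(0)=1, D(1)=0: D(2)=1, D(3)=2, D(4)=9, D(5)=44, D(6)=265, D(7)=1854.
Total: 36 x 1854.

Final answer: C(9,2) D(7) = 66744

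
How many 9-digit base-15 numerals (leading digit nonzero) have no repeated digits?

First digit: 14 (nonzero). Second: 14 (not first). Third: 13, etc.
Total: 14 x 14 x 13 x 12 x 11 x 10 x 9 x 8 x 7.

Final answer: 1695133440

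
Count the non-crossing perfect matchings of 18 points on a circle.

This is counted by the nth Catalan number C_n. Here n = 18/2 = 9.
C_n = C(2n,n) - C(2n,n+1), so C_{9} = C(18,9) - C(18,10) = 48620 - 43758.

Final answer: C_{9} = 4862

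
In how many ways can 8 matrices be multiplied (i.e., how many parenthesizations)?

This is counted by the nth Catalan number C_n. Here n = 8 - 1 = 7.
C_n = (2n)!/(n!(n+1)!), so C_{7} = 14!/(7! x 8!) = C(14,7)/8 = 3432/8.

Final answer: C_{7} = 429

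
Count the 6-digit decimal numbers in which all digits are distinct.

First digit: 9 (not 0). Second: 9 (not first). Third: 8, etc.
Total: 9 x 9 x 8 x 7 x 6 x 5.

Final answer: 136080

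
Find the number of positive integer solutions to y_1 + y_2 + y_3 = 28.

Substitute y'_i = y_i - 1 (so y'_i >= 0). Then sum y'_i = 28 - 3 = 25.
Stars and bars: C(25+3-1, 3-1) = C(27,2).

Final answer: C(27,2) = 351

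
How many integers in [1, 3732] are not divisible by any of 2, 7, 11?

|div by 2|=1866, |div by 7|=533, |div by 11|=339.
|div by 2&7|=266, |div by 2&11|=169, |div by 7&11|=48, |div by all|=24.
By inclusion-exclusion, divisible by at least one: 1866+533+339-266-169-48+24 = 2279.
Not divisible by any: 3732 - 2279.

Final answer: 1453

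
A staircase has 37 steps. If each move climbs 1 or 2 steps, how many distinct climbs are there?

Condition on the final move: it is a 1-step (f(n-1) ways to get there) or a 2-step (f(n-2) ways), so f(n) = f(n-1) + f(n-2), with f(1)=1, f(2)=2.
Building up term by term: f(1)=1, f(2)=2, f(3)=3, f(4)=5, f(5)=8, f(6)=13, f(7)=21, f(8)=34, f(9)=55, f(10)=89, f(11)=144, f(12)=233, f(13)=377, f(14)=610, f(15)=987, f(16)=1597, f(17)=2584, f(18)=4181, f(19)=6765, f(20)=10946, f(21)=17711, f(22)=28657, f(23)=46368, f(24)=75025, f(25)=121393, f(26)=196418, f(27)=317811, f(28)=514229, f(29)=832040, f(30)=1346269, f(31)=2178309, f(32)=3524578, f(33)=5702887, f(34)=9227465, f(35)=14930352, f(36)=24157817, f(37)=39088169.

Final answer: 39088169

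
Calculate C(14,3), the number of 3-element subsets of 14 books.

C(14,3) = 14!/(3! x (14-3)!).

Final answer: C(14,3) = 364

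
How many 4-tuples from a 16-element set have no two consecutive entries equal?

Let g(n) count such strings. g(1) = 16, and each valid string of length n-1 extends in 15 ways (any symbol but the last), so g(n) = 15 g(n-1).
Total: g(4) = 16 x 15^3.

Final answer: 16 x 15^{3} = 54000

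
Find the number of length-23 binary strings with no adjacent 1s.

Let a(n) count valid strings. If the last bit is 0 the prefix is any valid string of length n-1; if it is 1 the string must end in 01 with a valid prefix of length n-2. So a(n) = a(n-1) + a(n-2), a(1)=2, a(2)=3.
Building up term by term: a(1)=2, a(2)=3, a(3)=5, a(4)=8, a(5)=13, a(6)=21, a(7)=34, a(8)=55, a(9)=89, a(10)=144, a(11)=233, a(12)=377, a(13)=610, a(14)=987, a(15)=1597, a(16)=2584, a(17)=4181, a(18)=6765, a(19)=10946, a(20)=17711, a(21)=28657, a(22)=46368, a(23)=75025.

Final answer: 75025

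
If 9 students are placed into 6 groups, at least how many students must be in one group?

By the pigeonhole principle: ceiling(9/6).

Final answer: 2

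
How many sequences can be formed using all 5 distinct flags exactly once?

The number of ways to arrange 5 distinct objects is 5!.

Final answer: 5! = 120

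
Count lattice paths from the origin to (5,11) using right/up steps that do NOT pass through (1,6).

Total paths to (5,11): C(16,11) = 4368.
Paths through (1,6): C(7,6) x C(9,5) = 882.
Avoiding (1,6): 4368 - 882.

Final answer: 3486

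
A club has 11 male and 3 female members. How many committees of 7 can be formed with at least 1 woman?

Sum over valid woman counts:
C(3,1)C(11,6) = 1386
C(3,2)C(11,5) = 1386
C(3,3)C(11,4) = 330
Total: 1386 + 1386 + 330.

Final answer: 3102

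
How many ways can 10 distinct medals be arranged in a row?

The number of ways to arrange 10 distinct objects is 10!.

Final answer: 10! = 3628800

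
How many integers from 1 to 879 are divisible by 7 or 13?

Multiples of 7: 125. Multiples of 13: 67. Of both (lcm=91): 9.
By inclusion-exclusion: 125 + 67 - 9.

Final answer: 183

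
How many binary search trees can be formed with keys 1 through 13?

This is a standard Catalan-number count: the answer is C_n. Here n = 13.
C_n = C(2n,n)/(n+1), so C_{13} = C(26,13)/14 = 10400600/14.

Final answer: C_{13} = 742900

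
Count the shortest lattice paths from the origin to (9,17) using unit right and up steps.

Each path has 9 right steps and 17 up steps in some order (26 steps total).
Choose which 17 of the 26 steps are up: C(26,17).

Final answer: C(26,17) = 3124550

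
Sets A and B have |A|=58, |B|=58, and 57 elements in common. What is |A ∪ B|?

|A union B| = |A| + |B| - |A intersect B| = 58 + 58 - 57.

Final answer: 59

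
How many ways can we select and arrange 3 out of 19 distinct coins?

P(19,3) = 19!/(19-3)! = 19!/16!.

Final answer: P(19,3) = 5814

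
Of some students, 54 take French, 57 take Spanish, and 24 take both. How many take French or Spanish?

|A union B| = |A| + |B| - |A intersect B| = 54 + 57 - 24.

Final answer: 87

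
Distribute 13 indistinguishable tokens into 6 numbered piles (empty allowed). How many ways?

Stars and bars: C(n+k-1, k-1) = C(18,5).

Final answer: C(18,5) = 8568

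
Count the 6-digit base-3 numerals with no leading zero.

These are the integers in [3^5, 3^6), so the count is 3^6 - 3^5 = 2 x 3^5.

Final answer: 486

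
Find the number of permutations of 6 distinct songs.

The number of ways to arrange 6 distinct objects is 6!.

Final answer: 6! = 720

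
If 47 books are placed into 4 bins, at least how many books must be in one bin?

By the pigeonhole principle: ceiling(47/4).

Final answer: 12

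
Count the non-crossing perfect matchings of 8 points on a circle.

The structures are counted by the Catalan number C_n. Here n = 8/2 = 4.
C_n = C(2n,n) - C(2n,n+1), so C_{4} = C(8,4) - C(8,5) = 70 - 56.

Final answer: C_{4} = 14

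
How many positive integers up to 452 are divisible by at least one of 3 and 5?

Multiples of 3: 150. Multiples of 5: 90. Of both (lcm=15): 30.
By inclusion-exclusion: 150 + 90 - 30.

Final answer: 210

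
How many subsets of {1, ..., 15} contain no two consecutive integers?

Let a(n) count such subsets of {1, ..., n}. Either n is excluded (a(n-1) ways) or n is included, forcing n-1 out (a(n-2) ways), so a(n) = a(n-1) + a(n-2) with a(1)=2, a(2)=3.
Iterating the recurrence: a(1)=2, a(2)=3, a(3)=5, a(4)=8, a(5)=13, a(6)=21, a(7)=34, a(8)=55, a(9)=89, a(10)=144, a(11)=233, a(12)=377, a(13)=610, a(14)=987, a(15)=1597.

Final answer: 1597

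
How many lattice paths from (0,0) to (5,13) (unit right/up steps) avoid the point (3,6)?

Total paths to (5,13): C(18,13) = 8568.
Paths through (3,6): C(9,6) x C(9,7) = 3024.
Avoiding (3,6): 8568 - 3024.

Final answer: 5544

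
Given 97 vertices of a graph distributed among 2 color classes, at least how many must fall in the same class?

By pigeonhole with 97 objects and 2 categories: ceiling(97/2).

Final answer: 49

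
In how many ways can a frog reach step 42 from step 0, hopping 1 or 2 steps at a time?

Condition on the final move: it is a 1-step (f(n-1) ways to get there) or a 2-step (f(n-2) ways), so f(n) = f(n-1) + f(n-2), with f(1)=1, f(2)=2.
Computing successive values: f(1)=1, f(2)=2, f(3)=3, f(4)=5, f(5)=8, f(6)=13, f(7)=21, f(8)=34, f(9)=55, f(10)=89, f(11)=144, f(12)=233, f(13)=377, f(14)=610, f(15)=987, f(16)=1597, f(17)=2584, f(18)=4181, f(19)=6765, f(20)=10946, f(21)=17711, f(22)=28657, f(23)=46368, f(24)=75025, f(25)=121393, f(26)=196418, f(27)=317811, f(28)=514229, f(29)=832040, f(30)=1346269, f(31)=2178309, f(32)=3524578, f(33)=5702887, f(34)=9227465, f(35)=14930352, f(36)=24157817, f(37)=39088169, f(38)=63245986, f(39)=102334155, f(40)=165580141, f(41)=267914296, f(42)=433494437.

Final answer: 433494437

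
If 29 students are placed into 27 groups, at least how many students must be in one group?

By the pigeonhole principle: ceiling(29/27).

Final answer: 2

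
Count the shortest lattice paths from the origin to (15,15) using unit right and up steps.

Each path has 15 right steps and 15 up steps in some order (30 steps total).
Choose which 15 of the 30 steps are up: C(30,15).

Final answer: C(30,15) = 155117520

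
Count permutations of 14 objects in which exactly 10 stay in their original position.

Choose which 10 elements are fixed: C(14,10) = 1001.
Derange the remaining 4 using D(j) = (j-1)(D(j-1) + D(j-2)), D(0)=1, D(1)=0: D(2)=1, D(3)=2, D(4)=9.
Total: 1001 x 9.

Final answer: C(14,10) D(4) = 9009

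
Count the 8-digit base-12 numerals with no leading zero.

These are the integers in [12^7, 12^8), so the count is 12^8 - 12^7 = 11 x 12^7.

Final answer: 394149888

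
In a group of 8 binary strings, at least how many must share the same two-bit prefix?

There are 4 possible values for two-bit prefix. With 8 binary strings and 4 categories, by pigeonhole: ceiling(8/4).

Final answer: 2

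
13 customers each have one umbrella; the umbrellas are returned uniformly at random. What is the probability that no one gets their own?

Derangements satisfy D(n) = (n-1)(D(n-1) + D(n-2)), starting from D(0)=1, D(1)=0.
Building up: D(2)=1, D(3)=2, D(4)=9, D(5)=44, D(6)=265, D(7)=1854, D(8)=14833, D(9)=133496, D(10)=1334961, D(11)=14684570, D(12)=176214841, D(13)=2290792932.
Total arrangements: 13! = 6227020800.
Probability = D(13)/13! = 63633137/172972800.

Final answer: D(13)/13! = 2290792932/6227020800 = 0.367879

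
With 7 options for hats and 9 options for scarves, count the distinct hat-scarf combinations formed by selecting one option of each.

By the multiplication principle: 7 x 9.

Final answer: 63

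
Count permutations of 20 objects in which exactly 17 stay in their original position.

Choose which 17 elements are fixed: C(20,17) = 1140.
Derange the remaining 3 using D(j) = (j-1)(D(j-1) + D(j-2)), D(0)=1, D(1)=0: D(2)=1, D(3)=2.
Total: 1140 x 2.

Final answer: C(20,17) D(3) = 2280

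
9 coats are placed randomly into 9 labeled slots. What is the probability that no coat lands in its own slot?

Use the recurrence D(n) = (n-1)(D(n-1) + D(n-2)) with D(0)=1, D(1)=0.
Building up: D(2)=1, D(3)=2, D(4)=9, D(5)=44, D(6)=265, D(7)=1854, D(8)=14833, D(9)=133496.
Total arrangements: 9! = 362880.
Probability = D(9)/9! = 16687/45360.

Final answer: D(9)/9! = 133496/362880 = 0.367879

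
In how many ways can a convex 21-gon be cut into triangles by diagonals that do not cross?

This is a standard Catalan-number count: the answer is C_n. Here n = 21 - 2 = 19.
C_n = C(2n,n)/(n+1), so C_{19} = C(38,19)/20 = 35345263800/20.

Final answer: C_{19} = 1767263190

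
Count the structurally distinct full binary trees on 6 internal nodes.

This is counted by the nth Catalan number C_n. Here n = 6.
Using C_0 = 1 and C_(k+1) = C_k x 2(2k+1)/(k+2), build up term by term: C_1=1, C_2=2, C_3=5, C_4=14, C_5=42, C_6=132.

Final answer: C_{6} = 132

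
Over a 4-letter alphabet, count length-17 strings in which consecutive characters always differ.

Let g(n) count such strings. g(1) = 4, and each valid string of length n-1 extends in 3 ways (any symbol but the last), so g(n) = 3 g(n-1).
Total: g(17) = 4 x 3^16.

Final answer: 4 x 3^{16} = 172186884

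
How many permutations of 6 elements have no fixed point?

D(n) = (n-1)(D(n-1) + D(n-2)), D(0)=1, D(1)=0.
Building up: D(2)=1, D(3)=2, D(4)=9, D(5)=44.
D(6) = 5 x (D(5) + D(4)) = 5 x (44 + 9).

Final answer: D(6) = 265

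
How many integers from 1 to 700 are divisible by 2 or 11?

Multiples of 2: 350. Multiples of 11: 63. Of both (lcm=22): 31.
By inclusion-exclusion: 350 + 63 - 31.

Final answer: 382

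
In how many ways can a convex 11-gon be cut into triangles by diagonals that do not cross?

This is a standard Catalan-number count: the answer is C_n. Here n = 11 - 2 = 9.
Using C_0 = 1 and C_(k+1) = C_k x 2(2k+1)/(k+2), build up term by term: C_1=1, C_2=2, C_3=5, C_4=14, C_5=42, C_6=132, C_7=429, C_8=1430, C_9=4862.

Final answer: C_{9} = 4862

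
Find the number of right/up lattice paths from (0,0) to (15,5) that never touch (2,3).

Total paths to (15,5): C(20,5) = 15504.
Paths through (2,3): C(5,3) x C(15,2) = 1050.
Avoiding (2,3): 15504 - 1050.

Final answer: 14454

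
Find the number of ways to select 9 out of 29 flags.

C(29,9) = 29!/(9! x 20!).

Final answer: \binom{29}{9} = 10015005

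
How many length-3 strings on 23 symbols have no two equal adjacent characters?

First character: 23 choices. Each subsequent: 22 choices (must differ from the previous one).
Total: 23 x 22^2.

Final answer: 23 x 22^{2} = 11132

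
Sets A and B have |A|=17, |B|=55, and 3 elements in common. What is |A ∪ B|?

|A union B| = |A| + |B| - |A intersect B| = 17 + 55 - 3.

Final answer: 69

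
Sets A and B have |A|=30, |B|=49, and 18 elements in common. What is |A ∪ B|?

|A union B| = |A| + |B| - |A intersect B| = 30 + 49 - 18.

Final answer: 61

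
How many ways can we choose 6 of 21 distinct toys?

C(21,6) = 21!/(6! x (21-6)!).

Final answer: C(21,6) = 54264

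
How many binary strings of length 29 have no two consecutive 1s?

Let a(n) count valid strings. If the last bit is 0 the prefix is any valid string of length n-1; if it is 1 the string must end in 01 with a valid prefix of length n-2. So a(n) = a(n-1) + a(n-2), a(1)=2, a(2)=3.
Building up term by term: a(1)=2, a(2)=3, a(3)=5, a(4)=8, a(5)=13, a(6)=21, a(7)=34, a(8)=55, a(9)=89, a(10)=144, a(11)=233, a(12)=377, a(13)=610, a(14)=987, a(15)=1597, a(16)=2584, a(17)=4181, a(18)=6765, a(19)=10946, a(20)=17711, a(21)=28657, a(22)=46368, a(23)=75025, a(24)=121393, a(25)=196418, a(26)=317811, a(27)=514229, a(28)=832040, a(29)=1346269.

Final answer: 1346269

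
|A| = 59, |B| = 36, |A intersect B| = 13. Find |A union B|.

|A union B| = |A| + |B| - |A intersect B| = 59 + 36 - 13.

Final answer: 82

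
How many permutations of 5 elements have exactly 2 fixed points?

Choose which 2 elements are fixed: C(5,2) = 10.
Derange the remaining 3 using D(j) = (j-1)(D(j-1) + D(j-2)), D(0)=1, D(1)=0: D(2)=1, D(3)=2.
Total: 10 x 2.

Final answer: C(5,2) D(3) = 20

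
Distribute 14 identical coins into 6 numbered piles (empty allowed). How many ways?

Stars and bars: C(n+k-1, k-1) = C(19,5).

Final answer: C(19,5) = 11628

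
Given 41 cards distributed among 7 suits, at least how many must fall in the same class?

By pigeonhole with 41 objects and 7 categories: ceiling(41/7).

Final answer: 6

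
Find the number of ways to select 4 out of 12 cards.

C(12,4) = 12!/(4! x 8!).

Final answer: \binom{12}{4} = 495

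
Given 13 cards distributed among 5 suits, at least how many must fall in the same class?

By pigeonhole with 13 objects and 5 categories: ceiling(13/5).

Final answer: 3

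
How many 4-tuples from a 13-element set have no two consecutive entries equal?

Let g(n) count such strings. g(1) = 13, and each valid string of length n-1 extends in 12 ways (any symbol but the last), so g(n) = 12 g(n-1).
Total: g(4) = 13 x 12^3.

Final answer: 13 x 12^{3} = 22464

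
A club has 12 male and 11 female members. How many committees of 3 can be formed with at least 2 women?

Sum over valid woman counts:
C(11,2)C(12,1) = 660
C(11,3)C(12,0) = 165
Total: 660 + 165.

Final answer: 825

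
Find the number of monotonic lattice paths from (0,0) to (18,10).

Each path has 18 right steps and 10 up steps in some order (28 steps total).
Choose which 10 of the 28 steps are up: C(28,10).

Final answer: C(28,10) = 13123110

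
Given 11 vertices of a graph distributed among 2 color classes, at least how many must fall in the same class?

By pigeonhole with 11 objects and 2 categories: ceiling(11/2).

Final answer: 6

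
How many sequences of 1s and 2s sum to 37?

Let f(n) be the number of climbs. Removing the last move (1 or 2 steps) gives f(n) = f(n-1) + f(n-2); base cases f(1)=1, f(2)=2.
Computing successive values: f(1)=1, f(2)=2, f(3)=3, f(4)=5, f(5)=8, f(6)=13, f(7)=21, f(8)=34, f(9)=55, f(10)=89, f(11)=144, f(12)=233, f(13)=377, f(14)=610, f(15)=987, f(16)=1597, f(17)=2584, f(18)=4181, f(19)=6765, f(20)=10946, f(21)=17711, f(22)=28657, f(23)=46368, f(24)=75025, f(25)=121393, f(26)=196418, f(27)=317811, f(28)=514229, f(29)=832040, f(30)=1346269, f(31)=2178309, f(32)=3524578, f(33)=5702887, f(34)=9227465, f(35)=14930352, f(36)=24157817, f(37)=39088169.

Final answer: 39088169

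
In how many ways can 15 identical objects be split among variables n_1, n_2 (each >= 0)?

Stars and bars with 15 stars and 1 bars:
C(15+2-1, 2-1) = C(16,1).

Final answer: C(16,1) = 16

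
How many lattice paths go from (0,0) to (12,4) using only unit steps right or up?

Each path has 12 right steps and 4 up steps in some order (16 steps total).
Choose which 4 of the 16 steps are up: C(16,4).

Final answer: C(16,4) = 1820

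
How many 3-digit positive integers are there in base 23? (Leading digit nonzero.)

In base 23, the leading digit has 22 choices (1..22); each of the remaining 2 digits has 23 choices.
Total: 22 x 23^2.

Final answer: 11638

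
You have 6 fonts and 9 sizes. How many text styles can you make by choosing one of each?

By the multiplication principle: 6 x 9.

Final answer: 54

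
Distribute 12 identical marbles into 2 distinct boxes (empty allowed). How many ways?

Stars and bars: C(n+k-1, k-1) = C(13,1).

Final answer: C(13,1) = 13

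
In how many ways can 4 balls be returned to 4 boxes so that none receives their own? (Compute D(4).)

Derangements satisfy D(n) = (n-1)(D(n-1) + D(n-2)), starting from D(0)=1, D(1)=0.
D(2) = 1 x (0 + 1) = 1
D(3) = 2 x (1 + 0) = 2
D(4) = 3 x (D(3) + D(2)) = 3 x (2 + 1)

Final answer: D(4) = 9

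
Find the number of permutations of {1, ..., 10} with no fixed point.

D(n) = (n-1)(D(n-1) + D(n-2)), D(0)=1, D(1)=0.
D(2) = 1 x (0 + 1) = 1
D(3) = 2 x (1 + 0) = 2
D(4) = 3 x (2 + 1) = 9
D(5) = 4 x (9 + 2) = 44
D(6) = 5 x (44 + 9) = 265
D(7) = 6 x (265 + 44) = 1854
D(8) = 7 x (1854 + 265) = 14833
D(9) = 8 x (14833 + 1854) = 133496
D(10) = 9 x (D(9) + D(8)) = 9 x (133496 + 14833)

Final answer: D(10) = 1334961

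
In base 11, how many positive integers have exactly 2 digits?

In base 11, the leading digit has 10 choices (1..10); each of the remaining 1 digits has 11 choices.
Total: 10 x 11^1.

Final answer: 110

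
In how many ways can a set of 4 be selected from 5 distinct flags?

C(5,4) = 5!/(4! x (5-4)!).

Final answer: C(5,4) = 5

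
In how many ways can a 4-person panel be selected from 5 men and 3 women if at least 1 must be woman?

Sum over valid woman counts:
C(3,1)C(5,3) = 30
C(3,2)C(5,2) = 30
C(3,3)C(5,1) = 5
Total: 30 + 30 + 5.

Final answer: 65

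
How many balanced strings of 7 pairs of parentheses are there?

This is a standard Catalan-number count: the answer is C_n. Here n = 7 (pairs).
Using C_0 = 1 and C_(k+1) = C_k x 2(2k+1)/(k+2), build up term by term: C_1=1, C_2=2, C_3=5, C_4=14, C_5=42, C_6=132, C_7=429.

Final answer: C_{7} = 429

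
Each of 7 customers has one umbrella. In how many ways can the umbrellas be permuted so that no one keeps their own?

Derangements satisfy D(n) = (n-1)(D(n-1) + D(n-2)), starting from D(0)=1, D(1)=0.
D(2) = 1 x (0 + 1) = 1
D(3) = 2 x (1 + 0) = 2
D(4) = 3 x (2 + 1) = 9
D(5) = 4 x (9 + 2) = 44
D(6) = 5 x (44 + 9) = 265
D(7) = 6 x (D(6) + D(5)) = 6 x (265 + 44)

Final answer: D(7) = 1854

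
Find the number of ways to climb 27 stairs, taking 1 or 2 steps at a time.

Let f(n) be the number of climbs. Removing the last move (1 or 2 steps) gives f(n) = f(n-1) + f(n-2); base cases f(1)=1, f(2)=2.
Iterating the recurrence: f(1)=1, f(2)=2, f(3)=3, f(4)=5, f(5)=8, f(6)=13, f(7)=21, f(8)=34, f(9)=55, f(10)=89, f(11)=144, f(12)=233, f(13)=377, f(14)=610, f(15)=987, f(16)=1597, f(17)=2584, f(18)=4181, f(19)=6765, f(20)=10946, f(21)=17711, f(22)=28657, f(23)=46368, f(24)=75025, f(25)=121393, f(26)=196418, f(27)=317811.

Final answer: 317811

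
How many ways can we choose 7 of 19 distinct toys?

C(19,7) = 19!/(7! x 12!).

Final answer: \binom{19}{7} = 50388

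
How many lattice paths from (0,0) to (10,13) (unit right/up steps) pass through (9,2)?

Paths (0,0)->(9,2): C(11,2) = 55.
Paths (9,2)->(10,13): C(12,11) = 12.
By multiplication principle: 55 x 12.

Final answer: 660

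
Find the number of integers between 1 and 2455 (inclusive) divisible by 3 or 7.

Multiples of 3: 818. Multiples of 7: 350. Of both (lcm=21): 116.
By inclusion-exclusion: 818 + 350 - 116.

Final answer: 1052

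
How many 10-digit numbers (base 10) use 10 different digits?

First digit: 9 (not 0). Second: 9 (not first). Third: 8, etc.
Total: 9 x 9 x 8 x 7 x 6 x 5 x 4 x 3 x 2 x 1.

Final answer: 3265920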